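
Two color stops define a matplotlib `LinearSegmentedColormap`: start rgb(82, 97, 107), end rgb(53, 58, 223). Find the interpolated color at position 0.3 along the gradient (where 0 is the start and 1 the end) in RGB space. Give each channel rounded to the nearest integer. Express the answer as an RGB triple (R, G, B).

R = 82 + 0.3 × (53 − 82) = 82 + 0.3 × -29 = 73.3 → 73
G = 97 + 0.3 × (58 − 97) = 97 + 0.3 × -39 = 85.3 → 85
B = 107 + 0.3 × (223 − 107) = 107 + 0.3 × 116 = 141.8 → 142

(73, 85, 142)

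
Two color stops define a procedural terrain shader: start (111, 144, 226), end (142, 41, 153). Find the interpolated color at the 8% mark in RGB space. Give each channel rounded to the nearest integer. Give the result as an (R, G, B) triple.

8% corresponds to t = 0.08.
R = 111 + 0.08 × (142 − 111) = 111 + 0.08 × 31 = 113.48 → 113
G = 144 + 0.08 × (41 − 144) = 144 + 0.08 × -103 = 135.76 → 136
B = 226 + 0.08 × (153 − 226) = 226 + 0.08 × -73 = 220.16 → 220
So the blended color is (113, 136, 220), about #7188dc.

(113, 136, 220)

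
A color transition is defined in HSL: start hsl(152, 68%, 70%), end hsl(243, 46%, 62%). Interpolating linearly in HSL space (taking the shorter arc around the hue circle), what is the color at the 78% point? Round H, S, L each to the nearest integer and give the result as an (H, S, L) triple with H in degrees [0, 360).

(223, 51, 64)

Hue arc: Δh = 243 − 152 = 91° (|Δh| ≤ 180, already the shorter path).
H = 152 + 0.78 × (91) = 222.98 → 223°
S = 68 + 0.78 × (46 − 68) = 50.84 → 51%
L = 70 + 0.78 × (62 − 70) = 63.76 → 64%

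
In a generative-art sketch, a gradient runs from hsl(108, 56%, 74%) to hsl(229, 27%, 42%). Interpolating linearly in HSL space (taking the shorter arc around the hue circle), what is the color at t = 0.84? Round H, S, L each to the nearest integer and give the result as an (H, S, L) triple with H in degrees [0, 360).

(210, 32, 47)

Hue arc: Δh = 229 − 108 = 121° (|Δh| ≤ 180, already the shorter path).
H = 108 + 0.84 × (121) = 209.64 → 210°
S = 56 + 0.84 × (27 − 56) = 31.64 → 32%
L = 74 + 0.84 × (42 − 74) = 47.12 → 47%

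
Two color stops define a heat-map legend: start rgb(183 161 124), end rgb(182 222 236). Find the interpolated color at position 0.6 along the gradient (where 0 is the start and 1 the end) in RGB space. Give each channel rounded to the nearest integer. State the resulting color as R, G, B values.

R = 183 + 0.6 × (182 − 183) = 183 + 0.6 × -1 = 182.4 → 182
G = 161 + 0.6 × (222 − 161) = 161 + 0.6 × 61 = 197.6 → 198
B = 124 + 0.6 × (236 − 124) = 124 + 0.6 × 112 = 191.2 → 191
So the blended color is (182, 198, 191), about #b6c6bf.

(182, 198, 191)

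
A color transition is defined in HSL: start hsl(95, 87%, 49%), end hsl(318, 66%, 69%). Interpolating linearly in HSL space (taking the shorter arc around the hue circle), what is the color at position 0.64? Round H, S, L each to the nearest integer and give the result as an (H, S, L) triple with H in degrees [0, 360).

(7, 74, 62)

Hue: 318 − 95 = 223°, but |223| > 180 so the shorter arc goes the other way: Δh = 223 − 360 = -137°.
H = 95 + 0.64 × (-137) = 7.32 → 7°
S = 87 + 0.64 × (66 − 87) = 73.56 → 74%
L = 49 + 0.64 × (69 − 49) = 61.8 → 62%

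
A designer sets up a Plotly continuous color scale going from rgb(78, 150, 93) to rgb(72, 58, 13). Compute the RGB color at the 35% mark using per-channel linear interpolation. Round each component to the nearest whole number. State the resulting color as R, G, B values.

35% corresponds to t = 0.35.
R = 78 + 0.35 × (72 − 78) = 78 + 0.35 × -6 = 75.9 → 76
G = 150 + 0.35 × (58 − 150) = 150 + 0.35 × -92 = 117.8 → 118
B = 93 + 0.35 × (13 − 93) = 93 + 0.35 × -80 = 65 → 65

(76, 118, 65)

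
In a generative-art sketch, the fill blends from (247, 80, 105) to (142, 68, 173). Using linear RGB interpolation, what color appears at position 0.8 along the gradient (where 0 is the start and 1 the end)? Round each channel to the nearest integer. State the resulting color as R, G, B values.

R = 247 + 0.8 × (142 − 247) = 247 + 0.8 × -105 = 163 → 163
G = 80 + 0.8 × (68 − 80) = 80 + 0.8 × -12 = 70.4 → 70
B = 105 + 0.8 × (173 − 105) = 105 + 0.8 × 68 = 159.4 → 159

(163, 70, 159)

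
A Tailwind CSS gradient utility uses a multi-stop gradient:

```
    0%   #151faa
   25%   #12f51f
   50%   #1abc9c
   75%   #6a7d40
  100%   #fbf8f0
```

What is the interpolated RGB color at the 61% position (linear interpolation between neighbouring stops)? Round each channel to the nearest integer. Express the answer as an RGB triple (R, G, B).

(61, 160, 116)

61% lies between the 50% and 75% stops, so the local fraction is t = (61 − 50)/(75 − 50) = 11/25 ≈ 0.44.
#1abc9c → (26, 188, 156); #6a7d40 → (106, 125, 64).
R = 26 + 0.44 × (106 − 26) = 61.2 → 61
G = 188 + 0.44 × (125 − 188) = 160.28 → 160
B = 156 + 0.44 × (64 − 156) = 115.52 → 116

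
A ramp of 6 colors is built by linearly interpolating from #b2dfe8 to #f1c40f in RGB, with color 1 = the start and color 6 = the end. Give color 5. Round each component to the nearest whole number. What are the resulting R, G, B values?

(228, 201, 58)

With 6 swatches and endpoints inclusive, swatch 5 sits at t = (5 − 1)/(6 − 1) = 4/5 ≈ 0.8.
#b2dfe8 → (178, 223, 232); #f1c40f → (241, 196, 15).
R = 178 + 0.8 × (241 − 178) = 228.4 → 228
G = 223 + 0.8 × (196 − 223) = 201.4 → 201
B = 232 + 0.8 × (15 − 232) = 58.4 → 58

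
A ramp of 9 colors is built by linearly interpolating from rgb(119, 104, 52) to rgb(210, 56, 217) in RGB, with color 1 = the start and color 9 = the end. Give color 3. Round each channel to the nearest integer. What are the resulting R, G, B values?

(142, 92, 93)

With 9 swatches and endpoints inclusive, swatch 3 sits at t = (3 − 1)/(9 − 1) = 2/8 ≈ 0.25.
R = 119 + 0.25 × (210 − 119) = 141.75 → 142
G = 104 + 0.25 × (56 − 104) = 92 → 92
B = 52 + 0.25 × (217 − 52) = 93.25 → 93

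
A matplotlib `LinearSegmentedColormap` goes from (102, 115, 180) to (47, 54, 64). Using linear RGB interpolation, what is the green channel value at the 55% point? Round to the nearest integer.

G = 115 + 0.55 × (54 − 115) = 81.45 → 81

81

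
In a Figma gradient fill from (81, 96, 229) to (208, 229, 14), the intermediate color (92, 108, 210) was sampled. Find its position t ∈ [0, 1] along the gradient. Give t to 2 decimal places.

0.09

Invert the lerp on the B channel (largest span, 215): t = (210 − 229) / (14 − 229) = -19/-215 = 0.088372.
Check on R: (92 − 81)/(208 − 81) = 0.08661 ✓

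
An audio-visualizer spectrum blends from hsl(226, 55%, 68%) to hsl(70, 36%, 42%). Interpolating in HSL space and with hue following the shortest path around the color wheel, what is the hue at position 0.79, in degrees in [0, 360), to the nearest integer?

Hue arc: Δh = 70 − 226 = -156° (|Δh| ≤ 180, already the shorter path).
H = 226 + 0.79 × (-156) = 102.76 → 103°

103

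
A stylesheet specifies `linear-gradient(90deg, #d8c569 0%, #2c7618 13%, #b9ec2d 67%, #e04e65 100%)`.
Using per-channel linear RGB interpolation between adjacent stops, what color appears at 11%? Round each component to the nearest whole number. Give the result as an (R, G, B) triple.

(70, 130, 36)

11% lies between the 0% and 13% stops, so the local fraction is t = (11 − 0)/(13 − 0) = 11/13 ≈ 0.8462.
#d8c569 → (216, 197, 105); #2c7618 → (44, 118, 24).
R = 216 + 0.8462 × (44 − 216) = 70.454 → 70
G = 197 + 0.8462 × (118 − 197) = 130.15 → 130
B = 105 + 0.8462 × (24 − 105) = 36.458 → 36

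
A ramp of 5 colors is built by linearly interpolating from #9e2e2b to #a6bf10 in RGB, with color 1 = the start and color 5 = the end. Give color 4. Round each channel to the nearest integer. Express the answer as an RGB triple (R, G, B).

(164, 155, 23)

With 5 swatches and endpoints inclusive, swatch 4 sits at t = (4 − 1)/(5 − 1) = 3/4 ≈ 0.75.
#9e2e2b → (158, 46, 43); #a6bf10 → (166, 191, 16).
R = 158 + 0.75 × (166 − 158) = 164 → 164
G = 46 + 0.75 × (191 − 46) = 154.75 → 155
B = 43 + 0.75 × (16 − 43) = 22.75 → 23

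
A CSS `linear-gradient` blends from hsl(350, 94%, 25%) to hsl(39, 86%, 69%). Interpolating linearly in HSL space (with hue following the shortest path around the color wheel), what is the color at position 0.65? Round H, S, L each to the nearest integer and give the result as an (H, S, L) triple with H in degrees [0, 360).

(22, 89, 54)

Hue: 39 − 350 = -311°, but |-311| > 180 so the shorter arc goes the other way: Δh = -311 + 360 = 49°.
H = 350 + 0.65 × (49) = 381.85 → 382 → 382 mod 360 = 22°
S = 94 + 0.65 × (86 − 94) = 88.8 → 89%
L = 25 + 0.65 × (69 − 25) = 53.6 → 54%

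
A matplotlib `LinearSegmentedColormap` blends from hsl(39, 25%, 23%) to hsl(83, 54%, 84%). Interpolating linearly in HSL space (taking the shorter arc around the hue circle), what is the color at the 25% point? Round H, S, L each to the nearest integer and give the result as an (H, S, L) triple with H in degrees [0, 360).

(50, 32, 38)

Hue arc: Δh = 83 − 39 = 44° (|Δh| ≤ 180, already the shorter path).
H = 39 + 0.25 × (44) = 50 → 50°
S = 25 + 0.25 × (54 − 25) = 32.25 → 32%
L = 23 + 0.25 × (84 − 23) = 38.25 → 38%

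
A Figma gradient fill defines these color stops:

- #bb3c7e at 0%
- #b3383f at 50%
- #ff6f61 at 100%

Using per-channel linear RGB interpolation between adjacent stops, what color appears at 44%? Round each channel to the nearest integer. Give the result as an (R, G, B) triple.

44% lies between the 0% and 50% stops, so the local fraction is t = (44 − 0)/(50 − 0) = 44/50 ≈ 0.88.
#bb3c7e → (187, 60, 126); #b3383f → (179, 56, 63).
R = 187 + 0.88 × (179 − 187) = 179.96 → 180
G = 60 + 0.88 × (56 − 60) = 56.48 → 56
B = 126 + 0.88 × (63 − 126) = 70.56 → 71

(180, 56, 71)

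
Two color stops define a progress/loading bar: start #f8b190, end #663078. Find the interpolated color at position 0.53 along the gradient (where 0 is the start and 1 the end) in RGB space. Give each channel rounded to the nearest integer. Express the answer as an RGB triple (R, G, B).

(171, 109, 131)

#f8b190 → (248, 177, 144); #663078 → (102, 48, 120).
R = 248 + 0.53 × (102 − 248) = 248 + 0.53 × -146 = 170.62 → 171
G = 177 + 0.53 × (48 − 177) = 177 + 0.53 × -129 = 108.63 → 109
B = 144 + 0.53 × (120 − 144) = 144 + 0.53 × -24 = 131.28 → 131
So the blended color is (171, 109, 131), about #ab6d83.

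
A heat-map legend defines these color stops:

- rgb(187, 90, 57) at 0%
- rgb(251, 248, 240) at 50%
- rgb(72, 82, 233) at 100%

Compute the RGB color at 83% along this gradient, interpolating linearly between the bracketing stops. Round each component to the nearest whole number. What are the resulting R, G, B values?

(133, 138, 235)

83% lies between the 50% and 100% stops, so the local fraction is t = (83 − 50)/(100 − 50) = 33/50 ≈ 0.66.
R = 251 + 0.66 × (72 − 251) = 132.86 → 133
G = 248 + 0.66 × (82 − 248) = 138.44 → 138
B = 240 + 0.66 × (233 − 240) = 235.38 → 235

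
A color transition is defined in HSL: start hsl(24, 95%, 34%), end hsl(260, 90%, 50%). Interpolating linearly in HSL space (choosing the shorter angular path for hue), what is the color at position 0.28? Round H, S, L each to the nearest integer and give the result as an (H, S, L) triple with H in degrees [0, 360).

Hue: 260 − 24 = 236°, but |236| > 180 so the shorter arc goes the other way: Δh = 236 − 360 = -124°.
H = 24 + 0.28 × (-124) = -10.72 → -11 → -11 mod 360 = 349°
S = 95 + 0.28 × (90 − 95) = 93.6 → 94%
L = 34 + 0.28 × (50 − 34) = 38.48 → 38%

(349, 94, 38)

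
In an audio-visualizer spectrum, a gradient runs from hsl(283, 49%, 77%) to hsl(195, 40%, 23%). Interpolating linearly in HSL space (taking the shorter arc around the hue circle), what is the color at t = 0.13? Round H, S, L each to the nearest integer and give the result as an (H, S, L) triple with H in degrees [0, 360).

Hue arc: Δh = 195 − 283 = -88° (|Δh| ≤ 180, already the shorter path).
H = 283 + 0.13 × (-88) = 271.56 → 272°
S = 49 + 0.13 × (40 − 49) = 47.83 → 48%
L = 77 + 0.13 × (23 − 77) = 69.98 → 70%

(272, 48, 70)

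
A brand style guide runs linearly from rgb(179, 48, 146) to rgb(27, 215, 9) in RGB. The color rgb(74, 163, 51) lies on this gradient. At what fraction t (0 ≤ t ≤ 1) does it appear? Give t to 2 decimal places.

Invert the lerp on the G channel (largest span, 167): t = (163 − 48) / (215 − 48) = 115/167 = 0.68862.
Check on R: (74 − 179)/(27 − 179) = 0.6908 ✓

0.69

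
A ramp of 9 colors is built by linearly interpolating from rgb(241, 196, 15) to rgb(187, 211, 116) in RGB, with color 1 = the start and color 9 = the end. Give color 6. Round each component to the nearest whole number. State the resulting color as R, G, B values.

(207, 205, 78)

With 9 swatches and endpoints inclusive, swatch 6 sits at t = (6 − 1)/(9 − 1) = 5/8 ≈ 0.625.
R = 241 + 0.625 × (187 − 241) = 207.25 → 207
G = 196 + 0.625 × (211 − 196) = 205.375 → 205
B = 15 + 0.625 × (116 − 15) = 78.125 → 78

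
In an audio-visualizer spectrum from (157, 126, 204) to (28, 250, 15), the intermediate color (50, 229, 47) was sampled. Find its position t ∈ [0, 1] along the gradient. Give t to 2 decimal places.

0.83

Invert the lerp on the B channel (largest span, 189): t = (47 − 204) / (15 − 204) = -157/-189 = 0.83069.
Check on R: (50 − 157)/(28 − 157) = 0.8295 ✓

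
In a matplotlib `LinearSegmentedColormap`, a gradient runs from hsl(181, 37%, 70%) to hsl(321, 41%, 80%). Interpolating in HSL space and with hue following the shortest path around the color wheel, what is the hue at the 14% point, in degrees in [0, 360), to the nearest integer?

Hue arc: Δh = 321 − 181 = 140° (|Δh| ≤ 180, already the shorter path).
H = 181 + 0.14 × (140) = 200.6 → 201°

201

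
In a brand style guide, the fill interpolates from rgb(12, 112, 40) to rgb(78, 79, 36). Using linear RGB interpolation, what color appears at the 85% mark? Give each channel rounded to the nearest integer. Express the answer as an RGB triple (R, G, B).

(68, 84, 37)

85% corresponds to t = 0.85.
R = 12 + 0.85 × (78 − 12) = 12 + 0.85 × 66 = 68.1 → 68
G = 112 + 0.85 × (79 − 112) = 112 + 0.85 × -33 = 83.95 → 84
B = 40 + 0.85 × (36 − 40) = 40 + 0.85 × -4 = 36.6 → 37
So the blended color is (68, 84, 37), about #445425.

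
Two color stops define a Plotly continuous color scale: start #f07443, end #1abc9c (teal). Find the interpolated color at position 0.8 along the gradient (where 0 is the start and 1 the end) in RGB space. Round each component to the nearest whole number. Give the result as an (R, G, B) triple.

#f07443 → (240, 116, 67); #1abc9c → (26, 188, 156).
R = 240 + 0.8 × (26 − 240) = 240 + 0.8 × -214 = 68.8 → 69
G = 116 + 0.8 × (188 − 116) = 116 + 0.8 × 72 = 173.6 → 174
B = 67 + 0.8 × (156 − 67) = 67 + 0.8 × 89 = 138.2 → 138

(69, 174, 138)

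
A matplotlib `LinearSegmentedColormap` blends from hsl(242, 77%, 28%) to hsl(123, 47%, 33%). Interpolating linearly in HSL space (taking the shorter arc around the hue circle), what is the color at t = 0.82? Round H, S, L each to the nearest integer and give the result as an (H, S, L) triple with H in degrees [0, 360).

(144, 52, 32)

Hue arc: Δh = 123 − 242 = -119° (|Δh| ≤ 180, already the shorter path).
H = 242 + 0.82 × (-119) = 144.42 → 144°
S = 77 + 0.82 × (47 − 77) = 52.4 → 52%
L = 28 + 0.82 × (33 − 28) = 32.1 → 32%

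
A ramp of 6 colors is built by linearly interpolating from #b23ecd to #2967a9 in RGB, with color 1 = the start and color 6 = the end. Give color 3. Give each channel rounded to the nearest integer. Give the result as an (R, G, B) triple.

With 6 swatches and endpoints inclusive, swatch 3 sits at t = (3 − 1)/(6 − 1) = 2/5 ≈ 0.4.
#b23ecd → (178, 62, 205); #2967a9 → (41, 103, 169).
R = 178 + 0.4 × (41 − 178) = 123.2 → 123
G = 62 + 0.4 × (103 − 62) = 78.4 → 78
B = 205 + 0.4 × (169 − 205) = 190.6 → 191

(123, 78, 191)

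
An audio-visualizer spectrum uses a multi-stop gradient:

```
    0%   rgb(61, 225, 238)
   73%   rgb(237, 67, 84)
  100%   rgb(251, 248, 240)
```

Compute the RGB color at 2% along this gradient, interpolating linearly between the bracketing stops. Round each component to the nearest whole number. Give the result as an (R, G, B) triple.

2% lies between the 0% and 73% stops, so the local fraction is t = (2 − 0)/(73 − 0) = 2/73 ≈ 0.0274.
R = 61 + 0.0274 × (237 − 61) = 65.822 → 66
G = 225 + 0.0274 × (67 − 225) = 220.671 → 221
B = 238 + 0.0274 × (84 − 238) = 233.78 → 234

(66, 221, 234)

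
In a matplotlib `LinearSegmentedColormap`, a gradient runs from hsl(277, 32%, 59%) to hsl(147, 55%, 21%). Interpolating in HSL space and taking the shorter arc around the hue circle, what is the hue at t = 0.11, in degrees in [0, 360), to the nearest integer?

Hue arc: Δh = 147 − 277 = -130° (|Δh| ≤ 180, already the shorter path).
H = 277 + 0.11 × (-130) = 262.7 → 263°

263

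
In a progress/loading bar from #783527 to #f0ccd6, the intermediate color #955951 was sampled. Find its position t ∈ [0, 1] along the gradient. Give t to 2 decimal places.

0.24

Invert the lerp on the B channel (largest span, 175): t = (81 − 39) / (214 − 39) = 42/175 = 0.24.
Check on R: (149 − 120)/(240 − 120) = 0.2417 ✓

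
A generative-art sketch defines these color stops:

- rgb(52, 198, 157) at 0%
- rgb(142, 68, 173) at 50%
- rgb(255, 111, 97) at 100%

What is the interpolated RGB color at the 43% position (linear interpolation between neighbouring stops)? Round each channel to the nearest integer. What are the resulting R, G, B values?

43% lies between the 0% and 50% stops, so the local fraction is t = (43 − 0)/(50 − 0) = 43/50 ≈ 0.86.
R = 52 + 0.86 × (142 − 52) = 129.4 → 129
G = 198 + 0.86 × (68 − 198) = 86.2 → 86
B = 157 + 0.86 × (173 − 157) = 170.76 → 171

(129, 86, 171)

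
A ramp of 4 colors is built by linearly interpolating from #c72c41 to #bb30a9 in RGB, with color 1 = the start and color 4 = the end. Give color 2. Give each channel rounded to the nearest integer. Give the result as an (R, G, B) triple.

With 4 swatches and endpoints inclusive, swatch 2 sits at t = (2 − 1)/(4 − 1) = 1/3 ≈ 0.3333.
#c72c41 → (199, 44, 65); #bb30a9 → (187, 48, 169).
R = 199 + 0.3333 × (187 − 199) = 195 → 195
G = 44 + 0.3333 × (48 − 44) = 45.333 → 45
B = 65 + 0.3333 × (169 − 65) = 99.663 → 100

(195, 45, 100)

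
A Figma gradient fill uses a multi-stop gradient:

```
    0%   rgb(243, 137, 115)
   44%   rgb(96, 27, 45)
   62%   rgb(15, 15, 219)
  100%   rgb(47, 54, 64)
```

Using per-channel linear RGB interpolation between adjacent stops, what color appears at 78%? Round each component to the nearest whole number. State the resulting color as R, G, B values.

78% lies between the 62% and 100% stops, so the local fraction is t = (78 − 62)/(100 − 62) = 16/38 ≈ 0.4211.
R = 15 + 0.4211 × (47 − 15) = 28.475 → 28
G = 15 + 0.4211 × (54 − 15) = 31.423 → 31
B = 219 + 0.4211 × (64 − 219) = 153.73 → 154

(28, 31, 154)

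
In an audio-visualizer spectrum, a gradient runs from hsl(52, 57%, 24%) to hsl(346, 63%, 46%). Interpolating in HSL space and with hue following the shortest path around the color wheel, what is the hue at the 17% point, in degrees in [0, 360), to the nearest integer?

41

Hue: 346 − 52 = 294°, but |294| > 180 so the shorter arc goes the other way: Δh = 294 − 360 = -66°.
H = 52 + 0.17 × (-66) = 40.78 → 41°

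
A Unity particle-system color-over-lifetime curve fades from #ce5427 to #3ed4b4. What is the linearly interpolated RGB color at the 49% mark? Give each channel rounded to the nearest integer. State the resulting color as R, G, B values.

(135, 147, 108)

#ce5427 → (206, 84, 39); #3ed4b4 → (62, 212, 180).
49% corresponds to t = 0.49.
R = 206 + 0.49 × (62 − 206) = 206 + 0.49 × -144 = 135.44 → 135
G = 84 + 0.49 × (212 − 84) = 84 + 0.49 × 128 = 146.72 → 147
B = 39 + 0.49 × (180 − 39) = 39 + 0.49 × 141 = 108.09 → 108
So the blended color is (135, 147, 108), about #87936c.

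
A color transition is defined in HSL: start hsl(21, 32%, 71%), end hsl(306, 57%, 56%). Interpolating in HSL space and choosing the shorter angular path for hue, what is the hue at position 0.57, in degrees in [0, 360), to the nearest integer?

338

Hue: 306 − 21 = 285°, but |285| > 180 so the shorter arc goes the other way: Δh = 285 − 360 = -75°.
H = 21 + 0.57 × (-75) = -21.75 → -22 → -22 mod 360 = 338°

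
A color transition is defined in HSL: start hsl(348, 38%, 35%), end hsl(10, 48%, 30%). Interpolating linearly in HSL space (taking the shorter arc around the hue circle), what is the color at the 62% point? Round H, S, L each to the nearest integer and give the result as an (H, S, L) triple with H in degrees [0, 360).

(2, 44, 32)

Hue: 10 − 348 = -338°, but |-338| > 180 so the shorter arc goes the other way: Δh = -338 + 360 = 22°.
H = 348 + 0.62 × (22) = 361.64 → 362 → 362 mod 360 = 2°
S = 38 + 0.62 × (48 − 38) = 44.2 → 44%
L = 35 + 0.62 × (30 − 35) = 31.9 → 32%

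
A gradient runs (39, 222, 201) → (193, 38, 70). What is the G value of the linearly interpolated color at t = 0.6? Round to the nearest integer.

112

G = 222 + 0.6 × (38 − 222) = 111.6 → 112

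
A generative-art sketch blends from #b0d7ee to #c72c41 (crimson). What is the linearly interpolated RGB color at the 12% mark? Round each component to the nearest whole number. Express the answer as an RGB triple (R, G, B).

#b0d7ee → (176, 215, 238); #c72c41 → (199, 44, 65).
12% corresponds to t = 0.12.
R = 176 + 0.12 × (199 − 176) = 176 + 0.12 × 23 = 178.76 → 179
G = 215 + 0.12 × (44 − 215) = 215 + 0.12 × -171 = 194.48 → 194
B = 238 + 0.12 × (65 − 238) = 238 + 0.12 × -173 = 217.24 → 217

(179, 194, 217)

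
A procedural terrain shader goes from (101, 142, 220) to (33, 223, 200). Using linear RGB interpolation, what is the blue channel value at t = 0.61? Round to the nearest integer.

B = 220 + 0.61 × (200 − 220) = 207.8 → 208

208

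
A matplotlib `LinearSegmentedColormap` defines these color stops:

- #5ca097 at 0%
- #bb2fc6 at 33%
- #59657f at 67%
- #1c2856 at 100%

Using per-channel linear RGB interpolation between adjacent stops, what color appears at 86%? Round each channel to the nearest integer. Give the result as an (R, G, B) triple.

(54, 66, 103)

86% lies between the 67% and 100% stops, so the local fraction is t = (86 − 67)/(100 − 67) = 19/33 ≈ 0.5758.
#59657f → (89, 101, 127); #1c2856 → (28, 40, 86).
R = 89 + 0.5758 × (28 − 89) = 53.876 → 54
G = 101 + 0.5758 × (40 − 101) = 65.876 → 66
B = 127 + 0.5758 × (86 − 127) = 103.392 → 103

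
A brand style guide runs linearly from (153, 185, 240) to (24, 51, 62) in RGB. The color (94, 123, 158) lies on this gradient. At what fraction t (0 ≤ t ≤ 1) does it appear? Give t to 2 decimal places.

0.46

Invert the lerp on the B channel (largest span, 178): t = (158 − 240) / (62 − 240) = -82/-178 = 0.46067.
Check on R: (94 − 153)/(24 − 153) = 0.4574 ✓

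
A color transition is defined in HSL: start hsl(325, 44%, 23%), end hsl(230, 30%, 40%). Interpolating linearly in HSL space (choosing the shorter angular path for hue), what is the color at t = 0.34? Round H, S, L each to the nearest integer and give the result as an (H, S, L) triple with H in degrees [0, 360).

(293, 39, 29)

Hue arc: Δh = 230 − 325 = -95° (|Δh| ≤ 180, already the shorter path).
H = 325 + 0.34 × (-95) = 292.7 → 293°
S = 44 + 0.34 × (30 − 44) = 39.24 → 39%
L = 23 + 0.34 × (40 − 23) = 28.78 → 29%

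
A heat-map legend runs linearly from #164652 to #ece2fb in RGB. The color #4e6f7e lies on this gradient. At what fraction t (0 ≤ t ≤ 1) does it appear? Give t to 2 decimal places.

Invert the lerp on the R channel (largest span, 214): t = (78 − 22) / (236 − 22) = 56/214 = 0.26168.
Check on G: (111 − 70)/(226 − 70) = 0.2628 ✓

0.26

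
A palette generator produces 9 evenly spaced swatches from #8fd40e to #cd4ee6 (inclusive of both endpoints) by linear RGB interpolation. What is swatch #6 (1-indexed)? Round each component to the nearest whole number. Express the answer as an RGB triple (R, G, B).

(182, 128, 149)

With 9 swatches and endpoints inclusive, swatch 6 sits at t = (6 − 1)/(9 − 1) = 5/8 ≈ 0.625.
#8fd40e → (143, 212, 14); #cd4ee6 → (205, 78, 230).
R = 143 + 0.625 × (205 − 143) = 181.75 → 182
G = 212 + 0.625 × (78 − 212) = 128.25 → 128
B = 14 + 0.625 × (230 − 14) = 149 → 149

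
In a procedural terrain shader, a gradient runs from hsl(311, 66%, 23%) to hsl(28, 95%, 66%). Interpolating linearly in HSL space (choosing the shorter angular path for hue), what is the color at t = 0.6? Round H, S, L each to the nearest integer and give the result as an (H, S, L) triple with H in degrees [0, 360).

(357, 83, 49)

Hue: 28 − 311 = -283°, but |-283| > 180 so the shorter arc goes the other way: Δh = -283 + 360 = 77°.
H = 311 + 0.6 × (77) = 357.2 → 357°
S = 66 + 0.6 × (95 − 66) = 83.4 → 83%
L = 23 + 0.6 × (66 − 23) = 48.8 → 49%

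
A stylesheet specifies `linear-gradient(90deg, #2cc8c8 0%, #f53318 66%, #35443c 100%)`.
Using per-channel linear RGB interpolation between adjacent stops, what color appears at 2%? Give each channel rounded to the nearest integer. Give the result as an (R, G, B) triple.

2% lies between the 0% and 66% stops, so the local fraction is t = (2 − 0)/(66 − 0) = 2/66 ≈ 0.0303.
#2cc8c8 → (44, 200, 200); #f53318 → (245, 51, 24).
R = 44 + 0.0303 × (245 − 44) = 50.09 → 50
G = 200 + 0.0303 × (51 − 200) = 195.485 → 195
B = 200 + 0.0303 × (24 − 200) = 194.667 → 195

(50, 195, 195)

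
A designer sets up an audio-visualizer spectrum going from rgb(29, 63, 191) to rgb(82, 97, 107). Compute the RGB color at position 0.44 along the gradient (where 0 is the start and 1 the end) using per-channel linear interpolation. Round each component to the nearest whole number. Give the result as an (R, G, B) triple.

R = 29 + 0.44 × (82 − 29) = 29 + 0.44 × 53 = 52.32 → 52
G = 63 + 0.44 × (97 − 63) = 63 + 0.44 × 34 = 77.96 → 78
B = 191 + 0.44 × (107 − 191) = 191 + 0.44 × -84 = 154.04 → 154

(52, 78, 154)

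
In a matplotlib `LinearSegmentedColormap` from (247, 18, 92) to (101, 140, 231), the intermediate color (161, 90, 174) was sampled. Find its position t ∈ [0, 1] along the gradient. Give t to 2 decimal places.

0.59

Invert the lerp on the R channel (largest span, 146): t = (161 − 247) / (101 − 247) = -86/-146 = 0.58904.
Check on G: (90 − 18)/(140 − 18) = 0.5902 ✓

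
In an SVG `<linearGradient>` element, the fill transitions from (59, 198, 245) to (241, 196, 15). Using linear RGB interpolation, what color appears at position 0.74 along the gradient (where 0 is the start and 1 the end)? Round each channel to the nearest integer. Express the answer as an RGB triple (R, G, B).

(194, 197, 75)

R = 59 + 0.74 × (241 − 59) = 59 + 0.74 × 182 = 193.68 → 194
G = 198 + 0.74 × (196 − 198) = 198 + 0.74 × -2 = 196.52 → 197
B = 245 + 0.74 × (15 − 245) = 245 + 0.74 × -230 = 74.8 → 75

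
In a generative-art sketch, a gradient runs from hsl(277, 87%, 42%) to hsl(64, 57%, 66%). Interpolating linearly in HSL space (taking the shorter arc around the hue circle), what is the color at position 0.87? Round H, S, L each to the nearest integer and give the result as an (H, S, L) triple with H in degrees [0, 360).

Hue: 64 − 277 = -213°, but |-213| > 180 so the shorter arc goes the other way: Δh = -213 + 360 = 147°.
H = 277 + 0.87 × (147) = 404.89 → 405 → 405 mod 360 = 45°
S = 87 + 0.87 × (57 − 87) = 60.9 → 61%
L = 42 + 0.87 × (66 − 42) = 62.88 → 63%

(45, 61, 63)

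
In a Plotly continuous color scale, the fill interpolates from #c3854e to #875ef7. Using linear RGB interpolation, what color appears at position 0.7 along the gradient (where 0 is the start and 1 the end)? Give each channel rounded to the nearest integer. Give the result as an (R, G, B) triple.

(153, 106, 196)

#c3854e → (195, 133, 78); #875ef7 → (135, 94, 247).
R = 195 + 0.7 × (135 − 195) = 195 + 0.7 × -60 = 153 → 153
G = 133 + 0.7 × (94 − 133) = 133 + 0.7 × -39 = 105.7 → 106
B = 78 + 0.7 × (247 − 78) = 78 + 0.7 × 169 = 196.3 → 196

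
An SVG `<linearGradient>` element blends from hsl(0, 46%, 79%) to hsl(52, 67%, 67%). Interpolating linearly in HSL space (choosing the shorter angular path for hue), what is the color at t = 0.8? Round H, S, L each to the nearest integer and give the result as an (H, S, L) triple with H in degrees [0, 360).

(42, 63, 69)

Hue arc: Δh = 52 − 0 = 52° (|Δh| ≤ 180, already the shorter path).
H = 0 + 0.8 × (52) = 41.6 → 42°
S = 46 + 0.8 × (67 − 46) = 62.8 → 63%
L = 79 + 0.8 × (67 − 79) = 69.4 → 69%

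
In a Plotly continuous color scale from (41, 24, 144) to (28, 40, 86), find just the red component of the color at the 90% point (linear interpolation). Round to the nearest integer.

29

R = 41 + 0.9 × (28 − 41) = 29.3 → 29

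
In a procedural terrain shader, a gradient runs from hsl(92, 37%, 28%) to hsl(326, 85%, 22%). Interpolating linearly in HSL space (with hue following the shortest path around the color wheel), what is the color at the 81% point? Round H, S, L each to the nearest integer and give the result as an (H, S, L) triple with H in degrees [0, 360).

(350, 76, 23)

Hue: 326 − 92 = 234°, but |234| > 180 so the shorter arc goes the other way: Δh = 234 − 360 = -126°.
H = 92 + 0.81 × (-126) = -10.06 → -10 → -10 mod 360 = 350°
S = 37 + 0.81 × (85 − 37) = 75.88 → 76%
L = 28 + 0.81 × (22 − 28) = 23.14 → 23%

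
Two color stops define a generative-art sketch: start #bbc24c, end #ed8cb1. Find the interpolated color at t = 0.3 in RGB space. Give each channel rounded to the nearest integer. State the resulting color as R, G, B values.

#bbc24c → (187, 194, 76); #ed8cb1 → (237, 140, 177).
R = 187 + 0.3 × (237 − 187) = 187 + 0.3 × 50 = 202 → 202
G = 194 + 0.3 × (140 − 194) = 194 + 0.3 × -54 = 177.8 → 178
B = 76 + 0.3 × (177 − 76) = 76 + 0.3 × 101 = 106.3 → 106

(202, 178, 106)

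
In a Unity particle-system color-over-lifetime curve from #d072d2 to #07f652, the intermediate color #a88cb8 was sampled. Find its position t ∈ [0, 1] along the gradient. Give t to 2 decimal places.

Invert the lerp on the R channel (largest span, 201): t = (168 − 208) / (7 − 208) = -40/-201 = 0.199.
Check on G: (140 − 114)/(246 − 114) = 0.197 ✓

0.20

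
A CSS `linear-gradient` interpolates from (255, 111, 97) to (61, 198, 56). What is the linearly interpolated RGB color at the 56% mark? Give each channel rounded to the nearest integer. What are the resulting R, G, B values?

56% corresponds to t = 0.56.
R = 255 + 0.56 × (61 − 255) = 255 + 0.56 × -194 = 146.36 → 146
G = 111 + 0.56 × (198 − 111) = 111 + 0.56 × 87 = 159.72 → 160
B = 97 + 0.56 × (56 − 97) = 97 + 0.56 × -41 = 74.04 → 74
So the blended color is (146, 160, 74), about #92a04a.

(146, 160, 74)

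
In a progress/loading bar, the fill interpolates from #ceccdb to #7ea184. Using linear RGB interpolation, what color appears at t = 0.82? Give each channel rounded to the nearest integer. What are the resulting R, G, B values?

(140, 169, 148)

#ceccdb → (206, 204, 219); #7ea184 → (126, 161, 132).
R = 206 + 0.82 × (126 − 206) = 206 + 0.82 × -80 = 140.4 → 140
G = 204 + 0.82 × (161 − 204) = 204 + 0.82 × -43 = 168.74 → 169
B = 219 + 0.82 × (132 − 219) = 219 + 0.82 × -87 = 147.66 → 148
So the blended color is (140, 169, 148), about #8ca994.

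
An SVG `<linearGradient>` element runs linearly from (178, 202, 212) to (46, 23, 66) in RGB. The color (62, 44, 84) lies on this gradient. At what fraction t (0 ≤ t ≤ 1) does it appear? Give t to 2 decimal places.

Invert the lerp on the G channel (largest span, 179): t = (44 − 202) / (23 − 202) = -158/-179 = 0.88268.
Check on R: (62 − 178)/(46 − 178) = 0.8788 ✓

0.88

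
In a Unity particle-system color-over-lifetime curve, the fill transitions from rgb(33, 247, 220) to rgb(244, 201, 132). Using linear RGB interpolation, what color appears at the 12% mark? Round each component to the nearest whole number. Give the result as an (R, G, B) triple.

12% corresponds to t = 0.12.
R = 33 + 0.12 × (244 − 33) = 33 + 0.12 × 211 = 58.32 → 58
G = 247 + 0.12 × (201 − 247) = 247 + 0.12 × -46 = 241.48 → 241
B = 220 + 0.12 × (132 − 220) = 220 + 0.12 × -88 = 209.44 → 209

(58, 241, 209)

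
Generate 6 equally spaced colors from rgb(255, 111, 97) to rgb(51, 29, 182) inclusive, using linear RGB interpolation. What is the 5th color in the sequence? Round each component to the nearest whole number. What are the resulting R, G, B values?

(92, 45, 165)

With 6 swatches and endpoints inclusive, swatch 5 sits at t = (5 − 1)/(6 − 1) = 4/5 ≈ 0.8.
R = 255 + 0.8 × (51 − 255) = 91.8 → 92
G = 111 + 0.8 × (29 − 111) = 45.4 → 45
B = 97 + 0.8 × (182 − 97) = 165 → 165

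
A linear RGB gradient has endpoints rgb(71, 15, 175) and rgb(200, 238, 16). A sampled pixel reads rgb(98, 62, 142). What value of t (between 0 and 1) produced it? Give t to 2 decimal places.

0.21

Invert the lerp on the G channel (largest span, 223): t = (62 − 15) / (238 − 15) = 47/223 = 0.21076.
Check on R: (98 − 71)/(200 − 71) = 0.2093 ✓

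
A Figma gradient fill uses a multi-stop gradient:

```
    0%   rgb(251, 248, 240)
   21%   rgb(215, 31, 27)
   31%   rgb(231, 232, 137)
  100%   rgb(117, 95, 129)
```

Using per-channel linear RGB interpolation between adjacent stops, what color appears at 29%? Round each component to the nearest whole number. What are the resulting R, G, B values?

29% lies between the 21% and 31% stops, so the local fraction is t = (29 − 21)/(31 − 21) = 8/10 ≈ 0.8.
R = 215 + 0.8 × (231 − 215) = 227.8 → 228
G = 31 + 0.8 × (232 − 31) = 191.8 → 192
B = 27 + 0.8 × (137 − 27) = 115 → 115

(228, 192, 115)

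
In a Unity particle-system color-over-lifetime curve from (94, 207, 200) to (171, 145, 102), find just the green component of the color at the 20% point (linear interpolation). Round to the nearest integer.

G = 207 + 0.2 × (145 − 207) = 194.6 → 195

195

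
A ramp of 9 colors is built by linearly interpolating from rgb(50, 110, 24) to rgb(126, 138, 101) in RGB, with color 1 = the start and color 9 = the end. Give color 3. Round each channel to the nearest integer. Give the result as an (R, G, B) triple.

(69, 117, 43)

With 9 swatches and endpoints inclusive, swatch 3 sits at t = (3 − 1)/(9 − 1) = 2/8 ≈ 0.25.
R = 50 + 0.25 × (126 − 50) = 69 → 69
G = 110 + 0.25 × (138 − 110) = 117 → 117
B = 24 + 0.25 × (101 − 24) = 43.25 → 43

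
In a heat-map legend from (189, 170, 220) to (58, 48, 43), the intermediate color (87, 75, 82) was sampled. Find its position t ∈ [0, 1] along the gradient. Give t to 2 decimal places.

0.78

Invert the lerp on the B channel (largest span, 177): t = (82 − 220) / (43 − 220) = -138/-177 = 0.77966.
Check on R: (87 − 189)/(58 − 189) = 0.7786 ✓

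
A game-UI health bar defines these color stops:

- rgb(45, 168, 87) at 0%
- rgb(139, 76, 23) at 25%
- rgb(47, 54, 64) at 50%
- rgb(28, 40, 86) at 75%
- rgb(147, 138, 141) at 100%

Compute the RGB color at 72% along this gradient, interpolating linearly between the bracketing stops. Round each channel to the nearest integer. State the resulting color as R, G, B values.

(30, 42, 83)

72% lies between the 50% and 75% stops, so the local fraction is t = (72 − 50)/(75 − 50) = 22/25 ≈ 0.88.
R = 47 + 0.88 × (28 − 47) = 30.28 → 30
G = 54 + 0.88 × (40 − 54) = 41.68 → 42
B = 64 + 0.88 × (86 − 64) = 83.36 → 83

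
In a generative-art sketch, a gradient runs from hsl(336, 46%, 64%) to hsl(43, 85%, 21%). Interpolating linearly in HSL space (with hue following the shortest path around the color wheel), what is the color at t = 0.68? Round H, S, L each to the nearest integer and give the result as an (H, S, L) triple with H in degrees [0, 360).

Hue: 43 − 336 = -293°, but |-293| > 180 so the shorter arc goes the other way: Δh = -293 + 360 = 67°.
H = 336 + 0.68 × (67) = 381.56 → 382 → 382 mod 360 = 22°
S = 46 + 0.68 × (85 − 46) = 72.52 → 73%
L = 64 + 0.68 × (21 − 64) = 34.76 → 35%

(22, 73, 35)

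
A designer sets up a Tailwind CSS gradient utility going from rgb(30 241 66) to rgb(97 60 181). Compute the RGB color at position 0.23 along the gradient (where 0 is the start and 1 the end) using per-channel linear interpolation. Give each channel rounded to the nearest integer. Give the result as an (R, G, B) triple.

R = 30 + 0.23 × (97 − 30) = 30 + 0.23 × 67 = 45.41 → 45
G = 241 + 0.23 × (60 − 241) = 241 + 0.23 × -181 = 199.37 → 199
B = 66 + 0.23 × (181 − 66) = 66 + 0.23 × 115 = 92.45 → 92

(45, 199, 92)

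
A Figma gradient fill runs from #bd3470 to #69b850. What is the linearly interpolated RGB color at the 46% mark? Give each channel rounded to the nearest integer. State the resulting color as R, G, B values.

(150, 113, 97)

#bd3470 → (189, 52, 112); #69b850 → (105, 184, 80).
46% corresponds to t = 0.46.
R = 189 + 0.46 × (105 − 189) = 189 + 0.46 × -84 = 150.36 → 150
G = 52 + 0.46 × (184 − 52) = 52 + 0.46 × 132 = 112.72 → 113
B = 112 + 0.46 × (80 − 112) = 112 + 0.46 × -32 = 97.28 → 97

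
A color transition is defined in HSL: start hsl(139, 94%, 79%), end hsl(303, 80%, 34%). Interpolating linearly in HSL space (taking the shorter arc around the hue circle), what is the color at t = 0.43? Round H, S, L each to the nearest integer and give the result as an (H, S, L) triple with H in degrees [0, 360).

Hue arc: Δh = 303 − 139 = 164° (|Δh| ≤ 180, already the shorter path).
H = 139 + 0.43 × (164) = 209.52 → 210°
S = 94 + 0.43 × (80 − 94) = 87.98 → 88%
L = 79 + 0.43 × (34 − 79) = 59.65 → 60%

(210, 88, 60)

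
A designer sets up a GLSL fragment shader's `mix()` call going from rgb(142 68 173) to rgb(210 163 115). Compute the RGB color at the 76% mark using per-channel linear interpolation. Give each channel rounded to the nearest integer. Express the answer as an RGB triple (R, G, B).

(194, 140, 129)

76% corresponds to t = 0.76.
R = 142 + 0.76 × (210 − 142) = 142 + 0.76 × 68 = 193.68 → 194
G = 68 + 0.76 × (163 − 68) = 68 + 0.76 × 95 = 140.2 → 140
B = 173 + 0.76 × (115 − 173) = 173 + 0.76 × -58 = 128.92 → 129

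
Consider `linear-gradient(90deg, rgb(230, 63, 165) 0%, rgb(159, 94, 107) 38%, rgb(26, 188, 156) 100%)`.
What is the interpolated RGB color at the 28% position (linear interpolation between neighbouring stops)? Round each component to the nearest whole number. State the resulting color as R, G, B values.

28% lies between the 0% and 38% stops, so the local fraction is t = (28 − 0)/(38 − 0) = 28/38 ≈ 0.7368.
R = 230 + 0.7368 × (159 − 230) = 177.687 → 178
G = 63 + 0.7368 × (94 − 63) = 85.841 → 86
B = 165 + 0.7368 × (107 − 165) = 122.266 → 122

(178, 86, 122)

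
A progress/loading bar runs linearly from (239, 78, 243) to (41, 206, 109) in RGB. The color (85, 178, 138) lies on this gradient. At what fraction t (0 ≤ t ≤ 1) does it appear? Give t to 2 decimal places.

0.78

Invert the lerp on the R channel (largest span, 198): t = (85 − 239) / (41 − 239) = -154/-198 = 0.77778.
Check on G: (178 − 78)/(206 − 78) = 0.7812 ✓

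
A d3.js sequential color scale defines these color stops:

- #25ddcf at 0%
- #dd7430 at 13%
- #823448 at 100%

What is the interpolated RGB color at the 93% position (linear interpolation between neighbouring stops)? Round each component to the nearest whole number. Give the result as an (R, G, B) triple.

93% lies between the 13% and 100% stops, so the local fraction is t = (93 − 13)/(100 − 13) = 80/87 ≈ 0.9195.
#dd7430 → (221, 116, 48); #823448 → (130, 52, 72).
R = 221 + 0.9195 × (130 − 221) = 137.326 → 137
G = 116 + 0.9195 × (52 − 116) = 57.152 → 57
B = 48 + 0.9195 × (72 − 48) = 70.068 → 70

(137, 57, 70)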